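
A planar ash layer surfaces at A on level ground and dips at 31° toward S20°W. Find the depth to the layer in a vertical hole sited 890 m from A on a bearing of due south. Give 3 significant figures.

503 m

The hole lies 20° from the dip direction, so the down-dip offset is 890 × cos 20° = 836.33 m.
Depth = down-dip offset × tan(dip) = 836.33 × tan 31° = 836.33 × 0.6009
Depth = 502.52 m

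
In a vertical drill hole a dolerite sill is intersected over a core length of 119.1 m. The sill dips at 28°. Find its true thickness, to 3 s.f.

105 m

True thickness t = h · cos(dip) = 119.1 × cos 28°
t = 119.1 × 0.8829 = 105.159 m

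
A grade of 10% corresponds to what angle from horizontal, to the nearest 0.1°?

tan θ = 10/100 = 0.1000
θ = arctan(0.1000) = 5.71°

5.7°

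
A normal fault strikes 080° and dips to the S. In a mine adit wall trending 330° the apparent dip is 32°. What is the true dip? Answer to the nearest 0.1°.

33.6°

β = acute angle between strike 080° and section 330° = 70°.
tan(true dip) = tan 32° / sin 70° = 0.6650
δ = arctan(0.6650) = 33.62°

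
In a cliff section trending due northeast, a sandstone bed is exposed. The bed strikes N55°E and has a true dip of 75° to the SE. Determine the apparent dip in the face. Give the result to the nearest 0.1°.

The section lies 10° from the strike.
tan(apparent dip) = tan 75° · sin 10° = 0.6481
α = arctan(0.6481) = 32.95°

32.9°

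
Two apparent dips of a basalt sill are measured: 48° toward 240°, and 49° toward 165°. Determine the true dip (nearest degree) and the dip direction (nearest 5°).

true dip 55°, dip direction 200°

The two traces are lines in the plane: v₁ = (sin 240°·cos 48°, cos 240°·cos 48°, −sin 48°), v₂ = (sin 165°·cos 49°, cos 165°·cos 49°, −sin 49°).
n = v₁ × v₂ = (-0.218, -0.564, 0.424) (taken with n_z > 0).
tan δ = √(n_x²+n_y²)/n_z = 0.604/0.424, so δ = 54.9°.
Dip direction = azimuth of (n_x, n_y) = atan2(-0.218, -0.564) = 201°.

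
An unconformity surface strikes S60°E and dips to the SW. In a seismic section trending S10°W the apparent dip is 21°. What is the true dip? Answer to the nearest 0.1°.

β = acute angle between strike S60°E and section S10°W = 70°.
tan δ = tan α / sin β = tan 21° / sin 70° = 0.3839 / 0.9397 = 0.4085
δ = arctan(0.4085) = 22.22°

22.2°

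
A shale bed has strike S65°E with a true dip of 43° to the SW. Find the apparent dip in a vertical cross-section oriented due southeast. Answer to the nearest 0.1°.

The strike is S65°E and the section trends due southeast; the acute angle between them is β = 20°.
tan(apparent dip) = tan 43° · sin 20° = 0.3189
apparent dip = arctan 0.3189 = 17.69°

17.7°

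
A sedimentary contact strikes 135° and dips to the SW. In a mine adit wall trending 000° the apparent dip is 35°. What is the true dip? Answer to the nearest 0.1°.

The section is 45° from the strike.
tan δ = tan α / sin β = tan 35° / sin 45° = 0.7002 / 0.7071 = 0.9902
δ = arctan(0.9902) = 44.72°

44.7°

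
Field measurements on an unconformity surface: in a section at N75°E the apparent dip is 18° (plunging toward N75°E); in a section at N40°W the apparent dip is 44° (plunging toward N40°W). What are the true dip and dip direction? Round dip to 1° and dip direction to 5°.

Each apparent-dip line lies in the plane. As unit vectors (x east, y north, z up), v₁ plunges 18°→N75°E and v₂ plunges 44°→N40°W.
Cross product v₁ × v₂ gives the pole to the plane: n ∝ (-0.001, 0.781, 0.620).
Dip δ = arctan(|n_h|/n_z) = arctan(0.781/0.620) = 51.6°.
Dip direction = atan2(-0.001, 0.781) = 360° (azimuth of n's horizontal projection).

true dip 52°, dip direction 000°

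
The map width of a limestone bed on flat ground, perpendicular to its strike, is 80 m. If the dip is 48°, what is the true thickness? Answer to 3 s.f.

True thickness t = w · sin(dip) = 80 × sin 48°
t = 80 × 0.7431 = 59.452 m

59.5 m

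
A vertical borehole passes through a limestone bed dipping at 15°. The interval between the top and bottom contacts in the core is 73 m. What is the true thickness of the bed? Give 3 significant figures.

True thickness t = h · cos(dip) = 73 × cos 15°
t = 73 × 0.9659 = 70.513 m

70.5 m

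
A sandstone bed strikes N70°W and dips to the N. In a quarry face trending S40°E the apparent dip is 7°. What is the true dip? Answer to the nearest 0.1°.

β = acute angle between strike N70°W and section S40°E = 30°.
tan δ = tan α / sin β = tan 7° / sin 30° = 0.1228 / 0.5000 = 0.2456
δ = arctan(0.2456) = 13.80°

13.8°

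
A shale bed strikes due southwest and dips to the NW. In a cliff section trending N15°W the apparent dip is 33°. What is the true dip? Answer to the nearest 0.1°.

36.9°

The section is 60° from the strike.
tan(true dip) = tan 33° / sin 60° = 0.7499
true dip = arctan 0.7499 = 36.87°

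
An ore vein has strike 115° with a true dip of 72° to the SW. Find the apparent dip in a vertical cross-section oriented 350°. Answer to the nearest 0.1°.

68.4°

The section lies 55° from the strike.
tan(apparent dip) = tan 72° · sin 55° = 2.5211
apparent dip = arctan 2.5211 = 68.36°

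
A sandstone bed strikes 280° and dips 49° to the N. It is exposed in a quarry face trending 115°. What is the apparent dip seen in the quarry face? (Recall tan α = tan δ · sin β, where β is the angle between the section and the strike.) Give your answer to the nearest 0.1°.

16.6°

The section lies 15° from the strike.
tan(apparent dip) = tan 49° · sin 15° = 0.2977
apparent dip = arctan 0.2977 = 16.58°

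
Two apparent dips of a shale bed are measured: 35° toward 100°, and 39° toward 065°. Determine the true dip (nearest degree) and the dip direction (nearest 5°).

Represent each trace as a vector plunging at its apparent dip toward its trend (east-north-up frame): v₁ = (0.807, -0.142, -0.574), v₂ = (0.704, 0.328, -0.629).
Cross product v₁ × v₂ gives the pole to the plane: n ∝ (0.278, 0.104, 0.365).
tan δ = √(n_x²+n_y²)/n_z = 0.297/0.365, so δ = 39.1°.
Dip direction = atan2(0.278, 0.104) = 70° (azimuth of n's horizontal projection).

true dip 39°, dip direction 070°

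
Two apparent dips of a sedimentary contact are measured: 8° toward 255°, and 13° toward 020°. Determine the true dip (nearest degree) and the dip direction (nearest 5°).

Represent each trace as a vector plunging at its apparent dip toward its trend (east-north-up frame): v₁ = (-0.957, -0.256, -0.139), v₂ = (0.333, 0.916, -0.225).
The plane normal is n = v₁ × v₂ ∝ (-0.185, 0.262, 0.790).
Dip δ = arctan(|n_h|/n_z) = arctan(0.320/0.790) = 22.1°.
Dip direction = atan2(-0.185, 0.262) = 325° (azimuth of n's horizontal projection).

true dip 22°, dip direction 325°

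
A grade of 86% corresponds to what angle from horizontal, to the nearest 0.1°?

40.7°

tan θ = 86/100 = 0.8600
θ = arctan(0.8600) = 40.70°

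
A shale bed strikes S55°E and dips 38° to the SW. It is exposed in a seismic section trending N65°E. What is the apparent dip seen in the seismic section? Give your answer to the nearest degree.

Angle between strike (S55°E) and section (N65°E): β = 60°.
tan(apparent dip) = tan 38° · sin 60° = 0.6766
α = arctan(0.6766) = 34.08°

34°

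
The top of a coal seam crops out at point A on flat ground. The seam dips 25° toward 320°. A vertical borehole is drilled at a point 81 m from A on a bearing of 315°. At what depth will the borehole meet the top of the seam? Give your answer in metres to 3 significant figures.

37.6 m

The hole lies 5° from the dip direction, so the down-dip offset is 81 × cos 5° = 80.69 m.
Depth = down-dip offset × tan(dip) = 80.69 × tan 25° = 80.69 × 0.4663
Depth = 37.63 m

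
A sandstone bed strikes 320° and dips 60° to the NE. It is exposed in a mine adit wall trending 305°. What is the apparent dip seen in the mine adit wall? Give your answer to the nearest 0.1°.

24.1°

Angle between strike (320°) and section (305°): β = 15°.
tan(apparent dip) = tan 60° · sin 15° = 0.4483
α = arctan(0.4483) = 24.15°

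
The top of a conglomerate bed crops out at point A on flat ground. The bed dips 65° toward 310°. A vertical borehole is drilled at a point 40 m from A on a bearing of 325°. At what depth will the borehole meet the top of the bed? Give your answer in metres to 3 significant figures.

The hole lies 15° from the dip direction, so the down-dip offset is 40 × cos 15° = 38.64 m.
Depth = down-dip offset × tan(dip) = 38.64 × tan 65° = 38.64 × 2.1445
Depth = 82.86 m

82.9 m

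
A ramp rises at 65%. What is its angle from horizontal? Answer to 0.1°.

33.0°

tan θ = 65/100 = 0.6500
θ = arctan(0.6500) = 33.02°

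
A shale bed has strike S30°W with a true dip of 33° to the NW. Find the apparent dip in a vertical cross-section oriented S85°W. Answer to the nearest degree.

28°

The strike is S30°W and the section trends S85°W; the acute angle between them is β = 55°.
tan α = tan 33° × sin 55° = 0.6494 × 0.8192 = 0.5320
α = arctan(0.5320) = 28.01°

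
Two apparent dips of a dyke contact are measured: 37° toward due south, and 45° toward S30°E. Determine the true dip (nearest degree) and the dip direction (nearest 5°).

true dip 46°, dip direction 135°

Each apparent-dip line lies in the plane. As unit vectors (x east, y north, z up), v₁ plunges 37°→due south and v₂ plunges 45°→S30°E.
Cross product v₁ × v₂ gives the pole to the plane: n ∝ (0.196, -0.213, 0.282).
True dip = arccos(n_z / |n|) = arccos(0.6983) = 45.7°.
Dip direction = atan2(0.196, -0.213) = 137° (azimuth of n's horizontal projection).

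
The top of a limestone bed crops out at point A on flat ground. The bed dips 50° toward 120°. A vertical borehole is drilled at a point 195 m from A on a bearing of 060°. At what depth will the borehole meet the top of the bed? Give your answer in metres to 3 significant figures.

116 m

The hole lies 60° from the dip direction, so the down-dip offset is 195 × cos 60° = 97.50 m.
Depth = down-dip offset × tan(dip) = 97.50 × tan 50° = 97.50 × 1.1918
Depth = 116.20 m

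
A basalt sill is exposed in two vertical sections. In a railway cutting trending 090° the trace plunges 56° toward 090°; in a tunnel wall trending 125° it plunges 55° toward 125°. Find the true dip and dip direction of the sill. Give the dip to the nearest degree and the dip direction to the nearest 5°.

Represent each trace as a vector plunging at its apparent dip toward its trend (east-north-up frame): v₁ = (0.559, 0.000, -0.829), v₂ = (0.470, -0.329, -0.819).
n = v₁ × v₂ = (0.273, -0.069, 0.184) (taken with n_z > 0).
tan δ = √(n_x²+n_y²)/n_z = 0.281/0.184, so δ = 56.8°.
Dip direction = atan2(0.273, -0.069) = 104° (azimuth of n's horizontal projection).

true dip 57°, dip direction 105°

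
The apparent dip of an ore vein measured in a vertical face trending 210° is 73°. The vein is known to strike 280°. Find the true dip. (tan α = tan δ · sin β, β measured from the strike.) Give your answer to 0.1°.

β = acute angle between strike 280° and section 210° = 70°.
tan(true dip) = tan 73° / sin 70° = 3.4808
δ = arctan(3.4808) = 73.97°

74.0°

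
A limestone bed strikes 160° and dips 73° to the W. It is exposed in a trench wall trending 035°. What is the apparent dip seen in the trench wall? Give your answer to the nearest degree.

The strike is 160° and the section trends 035°; the acute angle between them is β = 55°.
tan(apparent dip) = tan 73° · sin 55° = 2.6793
apparent dip = arctan 2.6793 = 69.53°

70°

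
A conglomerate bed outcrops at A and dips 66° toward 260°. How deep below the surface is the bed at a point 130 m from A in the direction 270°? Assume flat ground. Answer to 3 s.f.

288 m

The hole lies 10° from the dip direction, so the down-dip offset is 130 × cos 10° = 128.03 m.
Depth = down-dip offset × tan(dip) = 128.03 × tan 66° = 128.03 × 2.2460
Depth = 287.55 m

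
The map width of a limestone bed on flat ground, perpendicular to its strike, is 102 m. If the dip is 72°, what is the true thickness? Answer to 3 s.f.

True thickness t = w · sin(dip) = 102 × sin 72°
t = 102 × 0.9511 = 97.008 m

97.0 m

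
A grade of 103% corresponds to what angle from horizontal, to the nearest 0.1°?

tan θ = 103/100 = 1.0300
θ = arctan(1.0300) = 45.85°

45.8°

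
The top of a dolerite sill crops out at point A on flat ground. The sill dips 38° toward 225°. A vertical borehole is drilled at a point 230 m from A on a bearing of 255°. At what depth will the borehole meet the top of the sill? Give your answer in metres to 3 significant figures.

156 m

The hole lies 30° from the dip direction, so the down-dip offset is 230 × cos 30° = 199.19 m.
Depth = down-dip offset × tan(dip) = 199.19 × tan 38° = 199.19 × 0.7813
Depth = 155.62 m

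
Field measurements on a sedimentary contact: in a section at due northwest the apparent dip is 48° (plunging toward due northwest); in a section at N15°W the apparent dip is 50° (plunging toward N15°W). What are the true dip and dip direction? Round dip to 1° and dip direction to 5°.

true dip 50°, dip direction 335°

The two traces are lines in the plane: v₁ = (sin 315°·cos 48°, cos 315°·cos 48°, −sin 48°), v₂ = (sin 345°·cos 50°, cos 345°·cos 50°, −sin 50°).
The plane normal is n = v₁ × v₂ ∝ (-0.099, 0.239, 0.215).
True dip = arccos(n_z / |n|) = arccos(0.6395) = 50.2°.
Dip direction = azimuth of (n_x, n_y) = atan2(-0.099, 0.239) = 337°.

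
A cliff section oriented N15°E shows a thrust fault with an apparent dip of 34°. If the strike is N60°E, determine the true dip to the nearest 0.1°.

The section is 45° from the strike.
tan(true dip) = tan 34° / sin 45° = 0.9539
true dip = arctan 0.9539 = 43.65°

43.6°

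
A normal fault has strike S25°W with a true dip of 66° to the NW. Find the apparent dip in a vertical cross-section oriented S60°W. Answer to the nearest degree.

Angle between strike (S25°W) and section (S60°W): β = 35°.
tan α = tan 66° × sin 35° = 2.2460 × 0.5736 = 1.2883
apparent dip = arctan 1.2883 = 52.18°

52°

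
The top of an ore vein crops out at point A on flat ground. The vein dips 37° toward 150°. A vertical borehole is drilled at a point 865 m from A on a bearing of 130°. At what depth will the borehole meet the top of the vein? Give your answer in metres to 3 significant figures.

613 m

The hole lies 20° from the dip direction, so the down-dip offset is 865 × cos 20° = 812.83 m.
Depth = down-dip offset × tan(dip) = 812.83 × tan 37° = 812.83 × 0.7536
Depth = 612.51 m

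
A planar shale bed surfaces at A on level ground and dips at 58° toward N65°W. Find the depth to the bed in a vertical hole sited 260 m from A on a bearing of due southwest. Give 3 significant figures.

The hole lies 70° from the dip direction, so the down-dip offset is 260 × cos 70° = 88.93 m.
Depth = down-dip offset × tan(dip) = 88.93 × tan 58° = 88.93 × 1.6003
Depth = 142.31 m

142 m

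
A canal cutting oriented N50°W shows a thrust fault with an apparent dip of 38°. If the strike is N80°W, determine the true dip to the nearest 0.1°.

The section is 30° from the strike.
tan δ = tan α / sin β = tan 38° / sin 30° = 0.7813 / 0.5000 = 1.5626
true dip = arctan 1.5626 = 57.38°

57.4°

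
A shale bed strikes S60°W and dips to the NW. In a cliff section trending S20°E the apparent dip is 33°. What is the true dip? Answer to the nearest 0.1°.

33.4°

β = acute angle between strike S60°W and section S20°E = 80°.
tan δ = tan α / sin β = tan 33° / sin 80° = 0.6494 / 0.9848 = 0.6594
true dip = arctan 0.6594 = 33.40°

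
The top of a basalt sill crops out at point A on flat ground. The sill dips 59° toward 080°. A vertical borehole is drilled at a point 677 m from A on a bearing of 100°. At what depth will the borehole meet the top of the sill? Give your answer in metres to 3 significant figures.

The hole lies 20° from the dip direction, so the down-dip offset is 677 × cos 20° = 636.17 m.
Depth = down-dip offset × tan(dip) = 636.17 × tan 59° = 636.17 × 1.6643
Depth = 1058.77 m

1060 m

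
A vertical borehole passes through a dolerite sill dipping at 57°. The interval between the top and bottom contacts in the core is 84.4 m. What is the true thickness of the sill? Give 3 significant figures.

True thickness t = h · cos(dip) = 84.4 × cos 57°
t = 84.4 × 0.5446 = 45.968 m

46.0 m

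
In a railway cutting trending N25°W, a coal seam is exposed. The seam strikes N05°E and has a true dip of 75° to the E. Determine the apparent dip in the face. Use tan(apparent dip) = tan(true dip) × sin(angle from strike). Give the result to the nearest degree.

The strike is N05°E and the section trends N25°W; the acute angle between them is β = 30°.
tan(apparent dip) = tan 75° · sin 30° = 1.8660
α = arctan(1.8660) = 61.81°

62°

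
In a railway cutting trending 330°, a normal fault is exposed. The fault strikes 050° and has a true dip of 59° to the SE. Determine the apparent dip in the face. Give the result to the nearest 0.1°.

58.6°

The section lies 80° from the strike.
tan(apparent dip) = tan 59° · sin 80° = 1.6390
apparent dip = arctan 1.6390 = 58.61°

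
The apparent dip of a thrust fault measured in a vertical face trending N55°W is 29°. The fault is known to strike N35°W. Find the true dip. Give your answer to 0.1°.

β = acute angle between strike N35°W and section N55°W = 20°.
tan δ = tan α / sin β = tan 29° / sin 20° = 0.5543 / 0.3420 = 1.6207
true dip = arctan 1.6207 = 58.32°

58.3°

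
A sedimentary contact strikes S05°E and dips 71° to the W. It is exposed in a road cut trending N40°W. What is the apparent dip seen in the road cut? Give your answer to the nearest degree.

59°

The strike is S05°E and the section trends N40°W; the acute angle between them is β = 35°.
tan α = tan 71° × sin 35° = 2.9042 × 0.5736 = 1.6658
apparent dip = arctan 1.6658 = 59.02°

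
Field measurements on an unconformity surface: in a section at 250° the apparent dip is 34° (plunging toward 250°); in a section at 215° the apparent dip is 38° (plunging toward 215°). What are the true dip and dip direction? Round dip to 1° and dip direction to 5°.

Represent each trace as a vector plunging at its apparent dip toward its trend (east-north-up frame): v₁ = (-0.779, -0.284, -0.559), v₂ = (-0.452, -0.646, -0.616).
n = v₁ × v₂ = (-0.186, -0.227, 0.375) (taken with n_z > 0).
Dip δ = arctan(|n_h|/n_z) = arctan(0.294/0.375) = 38.1°.
Dip direction = atan2(-0.186, -0.227) = 219° (azimuth of n's horizontal projection).

true dip 38°, dip direction 220°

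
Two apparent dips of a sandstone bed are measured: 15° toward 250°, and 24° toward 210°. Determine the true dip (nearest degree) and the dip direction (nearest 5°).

true dip 25°, dip direction 195°

The two traces are lines in the plane: v₁ = (sin 250°·cos 15°, cos 250°·cos 15°, −sin 15°), v₂ = (sin 210°·cos 24°, cos 210°·cos 24°, −sin 24°).
n = v₁ × v₂ = (-0.070, -0.251, 0.567) (taken with n_z > 0).
True dip = arccos(n_z / |n|) = arccos(0.9087) = 24.7°.
Dip direction = azimuth of (n_x, n_y) = atan2(-0.070, -0.251) = 196°.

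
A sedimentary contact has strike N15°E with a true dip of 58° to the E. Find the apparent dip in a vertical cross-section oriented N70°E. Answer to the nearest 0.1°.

52.7°

The section lies 55° from the strike.
tan α = tan 58° × sin 55° = 1.6003 × 0.8192 = 1.3109
α = arctan(1.3109) = 52.66°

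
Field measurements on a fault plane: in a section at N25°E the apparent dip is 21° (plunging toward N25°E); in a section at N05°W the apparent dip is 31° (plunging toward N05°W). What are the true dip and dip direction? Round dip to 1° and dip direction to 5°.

Represent each trace as a vector plunging at its apparent dip toward its trend (east-north-up frame): v₁ = (0.395, 0.846, -0.358), v₂ = (-0.075, 0.854, -0.515).
Cross product v₁ × v₂ gives the pole to the plane: n ∝ (-0.130, 0.230, 0.400).
tan δ = √(n_x²+n_y²)/n_z = 0.264/0.400, so δ = 33.4°.
Dip direction = azimuth of (n_x, n_y) = atan2(-0.130, 0.230) = 331°.

true dip 33°, dip direction 330°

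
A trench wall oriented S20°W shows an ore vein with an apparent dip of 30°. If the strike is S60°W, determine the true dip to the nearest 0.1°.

The section is 40° from the strike.
tan(true dip) = tan 30° / sin 40° = 0.8982
δ = arctan(0.8982) = 41.93°

41.9°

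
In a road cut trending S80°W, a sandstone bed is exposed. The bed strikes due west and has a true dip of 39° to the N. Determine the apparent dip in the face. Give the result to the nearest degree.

The section lies 10° from the strike.
tan(apparent dip) = tan 39° · sin 10° = 0.1406
apparent dip = arctan 0.1406 = 8.00°

8°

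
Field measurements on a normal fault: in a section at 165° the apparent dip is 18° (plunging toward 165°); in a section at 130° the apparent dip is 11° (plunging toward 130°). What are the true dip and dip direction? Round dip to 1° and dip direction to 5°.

true dip 19°, dip direction 185°

Each apparent-dip line lies in the plane. As unit vectors (x east, y north, z up), v₁ plunges 18°→165° and v₂ plunges 11°→130°.
n = v₁ × v₂ = (-0.020, -0.185, 0.535) (taken with n_z > 0).
True dip = arccos(n_z / |n|) = arccos(0.9444) = 19.2°.
Dip direction = atan2(-0.020, -0.185) = 186° (azimuth of n's horizontal projection).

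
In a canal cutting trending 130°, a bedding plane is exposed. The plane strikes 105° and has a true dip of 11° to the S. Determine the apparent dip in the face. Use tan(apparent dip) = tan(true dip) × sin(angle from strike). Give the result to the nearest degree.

5°

The section lies 25° from the strike.
tan α = tan 11° × sin 25° = 0.1944 × 0.4226 = 0.0821
α = arctan(0.0821) = 4.70°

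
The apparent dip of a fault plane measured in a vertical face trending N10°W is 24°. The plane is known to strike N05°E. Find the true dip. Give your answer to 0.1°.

The section is 15° from the strike.
tan(true dip) = tan 24° / sin 15° = 1.7202
δ = arctan(1.7202) = 59.83°

59.8°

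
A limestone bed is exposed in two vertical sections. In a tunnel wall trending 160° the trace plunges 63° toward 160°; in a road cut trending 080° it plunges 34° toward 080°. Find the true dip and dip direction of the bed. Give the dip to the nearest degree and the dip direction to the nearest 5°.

true dip 63°, dip direction 150°

The two traces are lines in the plane: v₁ = (sin 160°·cos 63°, cos 160°·cos 63°, −sin 63°), v₂ = (sin 80°·cos 34°, cos 80°·cos 34°, −sin 34°).
n = v₁ × v₂ = (0.367, -0.641, 0.371) (taken with n_z > 0).
Dip δ = arctan(|n_h|/n_z) = arctan(0.738/0.371) = 63.3°.
Dip direction = azimuth of (n_x, n_y) = atan2(0.367, -0.641) = 150°.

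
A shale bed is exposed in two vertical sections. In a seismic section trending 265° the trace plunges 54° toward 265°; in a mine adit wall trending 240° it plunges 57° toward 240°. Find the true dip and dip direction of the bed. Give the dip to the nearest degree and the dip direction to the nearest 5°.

true dip 57°, dip direction 240°

Each apparent-dip line lies in the plane. As unit vectors (x east, y north, z up), v₁ plunges 54°→265° and v₂ plunges 57°→240°.
Cross product v₁ × v₂ gives the pole to the plane: n ∝ (-0.177, -0.109, 0.135).
tan δ = √(n_x²+n_y²)/n_z = 0.208/0.135, so δ = 57.0°.
Dip direction = azimuth of (n_x, n_y) = atan2(-0.177, -0.109) = 238°.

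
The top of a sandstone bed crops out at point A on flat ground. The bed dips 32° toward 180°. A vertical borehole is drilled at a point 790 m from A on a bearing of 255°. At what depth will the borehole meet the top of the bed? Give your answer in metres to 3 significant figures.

The hole lies 75° from the dip direction, so the down-dip offset is 790 × cos 75° = 204.47 m.
Depth = down-dip offset × tan(dip) = 204.47 × tan 32° = 204.47 × 0.6249
Depth = 127.77 m

128 m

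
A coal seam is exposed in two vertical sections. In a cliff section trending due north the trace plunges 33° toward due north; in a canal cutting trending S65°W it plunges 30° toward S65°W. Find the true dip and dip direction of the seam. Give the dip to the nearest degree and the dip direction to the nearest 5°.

The two traces are lines in the plane: v₁ = (sin 0°·cos 33°, cos 0°·cos 33°, −sin 33°), v₂ = (sin 245°·cos 30°, cos 245°·cos 30°, −sin 30°).
Cross product v₁ × v₂ gives the pole to the plane: n ∝ (-0.619, 0.427, 0.658).
True dip = arccos(n_z / |n|) = arccos(0.6587) = 48.8°.
The horizontal component of n points toward azimuth atan2(n_x, n_y) = 305°, the dip direction.

true dip 49°, dip direction 305°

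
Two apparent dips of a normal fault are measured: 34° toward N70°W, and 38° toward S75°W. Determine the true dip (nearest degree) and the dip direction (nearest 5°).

true dip 38°, dip direction 260°

Each apparent-dip line lies in the plane. As unit vectors (x east, y north, z up), v₁ plunges 34°→N70°W and v₂ plunges 38°→S75°W.
Cross product v₁ × v₂ gives the pole to the plane: n ∝ (-0.289, -0.054, 0.375).
True dip = arccos(n_z / |n|) = arccos(0.7871) = 38.1°.
Dip direction = azimuth of (n_x, n_y) = atan2(-0.289, -0.054) = 259°.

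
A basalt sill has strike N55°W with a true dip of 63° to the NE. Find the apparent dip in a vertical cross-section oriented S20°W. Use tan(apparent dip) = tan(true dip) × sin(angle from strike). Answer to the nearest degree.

The strike is N55°W and the section trends S20°W; the acute angle between them is β = 75°.
tan α = tan 63° × sin 75° = 1.9626 × 0.9659 = 1.8957
apparent dip = arctan 1.8957 = 62.19°

62°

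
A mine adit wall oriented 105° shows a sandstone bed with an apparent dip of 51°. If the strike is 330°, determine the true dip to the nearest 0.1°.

60.2°

β = acute angle between strike 330° and section 105° = 45°.
tan δ = tan α / sin β = tan 51° / sin 45° = 1.2349 / 0.7071 = 1.7464
δ = arctan(1.7464) = 60.20°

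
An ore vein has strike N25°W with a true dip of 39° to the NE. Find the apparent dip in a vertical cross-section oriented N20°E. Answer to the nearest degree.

Angle between strike (N25°W) and section (N20°E): β = 45°.
tan α = tan 39° × sin 45° = 0.8098 × 0.7071 = 0.5726
apparent dip = arctan 0.5726 = 29.80°

30°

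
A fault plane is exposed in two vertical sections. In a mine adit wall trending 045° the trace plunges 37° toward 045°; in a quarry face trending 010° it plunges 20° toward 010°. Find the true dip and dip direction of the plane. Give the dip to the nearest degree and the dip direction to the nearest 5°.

true dip 41°, dip direction 075°

Each apparent-dip line lies in the plane. As unit vectors (x east, y north, z up), v₁ plunges 37°→045° and v₂ plunges 20°→010°.
Cross product v₁ × v₂ gives the pole to the plane: n ∝ (0.364, 0.095, 0.430).
Dip δ = arctan(|n_h|/n_z) = arctan(0.376/0.430) = 41.1°.
The horizontal component of n points toward azimuth atan2(n_x, n_y) = 75°, the dip direction.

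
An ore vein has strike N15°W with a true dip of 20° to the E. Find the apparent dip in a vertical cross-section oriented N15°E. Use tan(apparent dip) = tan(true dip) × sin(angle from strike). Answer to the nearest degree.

The section lies 30° from the strike.
tan(apparent dip) = tan 20° · sin 30° = 0.1820
α = arctan(0.1820) = 10.31°

10°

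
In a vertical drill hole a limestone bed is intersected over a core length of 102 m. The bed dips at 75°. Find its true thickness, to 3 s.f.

True thickness t = h · cos(dip) = 102 × cos 75°
t = 102 × 0.2588 = 26.400 m

26.4 m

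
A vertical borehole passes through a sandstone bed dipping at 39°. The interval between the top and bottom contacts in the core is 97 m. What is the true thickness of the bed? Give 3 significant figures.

True thickness t = h · cos(dip) = 97 × cos 39°
t = 97 × 0.7771 = 75.383 m

75.4 m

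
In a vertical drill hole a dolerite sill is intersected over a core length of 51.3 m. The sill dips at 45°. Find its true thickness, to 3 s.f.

True thickness t = h · cos(dip) = 51.3 × cos 45°
t = 51.3 × 0.7071 = 36.275 m

36.3 m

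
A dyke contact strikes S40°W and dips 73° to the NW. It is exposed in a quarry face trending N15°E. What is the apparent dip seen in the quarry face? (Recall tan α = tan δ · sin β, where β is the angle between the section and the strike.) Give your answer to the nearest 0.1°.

The section lies 25° from the strike.
tan(apparent dip) = tan 73° · sin 25° = 1.3823
α = arctan(1.3823) = 54.12°

54.1°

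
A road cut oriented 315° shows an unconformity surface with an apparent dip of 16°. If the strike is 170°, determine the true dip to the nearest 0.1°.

β = acute angle between strike 170° and section 315° = 35°.
tan(true dip) = tan 16° / sin 35° = 0.4999
δ = arctan(0.4999) = 26.56°

26.6°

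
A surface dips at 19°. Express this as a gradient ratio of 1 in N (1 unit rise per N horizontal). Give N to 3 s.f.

1 : N means tan θ = 1/N, so N = 1/tan 19° = 1/0.3443

1 in 2.90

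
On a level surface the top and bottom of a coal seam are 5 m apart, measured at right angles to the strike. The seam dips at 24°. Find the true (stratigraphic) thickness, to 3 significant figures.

2.03 m

True thickness t = w · sin(dip) = 5 × sin 24°
t = 5 × 0.4067 = 2.034 m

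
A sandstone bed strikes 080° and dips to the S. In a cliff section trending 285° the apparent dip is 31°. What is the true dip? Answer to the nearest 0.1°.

54.9°

β = acute angle between strike 080° and section 285° = 25°.
tan(true dip) = tan 31° / sin 25° = 1.4218
true dip = arctan 1.4218 = 54.88°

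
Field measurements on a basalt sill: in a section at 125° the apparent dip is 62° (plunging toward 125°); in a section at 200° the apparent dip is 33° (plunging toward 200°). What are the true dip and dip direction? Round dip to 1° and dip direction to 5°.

Represent each trace as a vector plunging at its apparent dip toward its trend (east-north-up frame): v₁ = (0.385, -0.269, -0.883), v₂ = (-0.287, -0.788, -0.545).
The plane normal is n = v₁ × v₂ ∝ (0.549, -0.463, 0.380).
Dip δ = arctan(|n_h|/n_z) = arctan(0.718/0.380) = 62.1°.
Dip direction = azimuth of (n_x, n_y) = atan2(0.549, -0.463) = 130°.

true dip 62°, dip direction 130°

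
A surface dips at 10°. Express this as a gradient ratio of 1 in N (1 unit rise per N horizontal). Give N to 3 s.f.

1 in 5.67

1 : N means tan θ = 1/N, so N = 1/tan 10° = 1/0.1763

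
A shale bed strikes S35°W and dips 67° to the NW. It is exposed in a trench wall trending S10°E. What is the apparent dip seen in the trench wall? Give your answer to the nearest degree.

The section lies 45° from the strike.
tan α = tan 67° × sin 45° = 2.3559 × 0.7071 = 1.6658
apparent dip = arctan 1.6658 = 59.02°

59°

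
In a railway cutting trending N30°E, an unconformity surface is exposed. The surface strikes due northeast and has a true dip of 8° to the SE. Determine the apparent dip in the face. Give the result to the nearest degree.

2°

The strike is due northeast and the section trends N30°E; the acute angle between them is β = 15°.
tan(apparent dip) = tan 8° · sin 15° = 0.0364
α = arctan(0.0364) = 2.08°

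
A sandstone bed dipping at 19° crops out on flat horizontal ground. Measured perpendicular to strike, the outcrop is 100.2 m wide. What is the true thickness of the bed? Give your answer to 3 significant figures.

32.6 m

True thickness t = w · sin(dip) = 100.2 × sin 19°
t = 100.2 × 0.3256 = 32.622 m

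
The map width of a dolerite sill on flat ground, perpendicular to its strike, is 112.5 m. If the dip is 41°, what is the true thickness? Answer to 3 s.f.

True thickness t = w · sin(dip) = 112.5 × sin 41°
t = 112.5 × 0.6561 = 73.807 m

73.8 m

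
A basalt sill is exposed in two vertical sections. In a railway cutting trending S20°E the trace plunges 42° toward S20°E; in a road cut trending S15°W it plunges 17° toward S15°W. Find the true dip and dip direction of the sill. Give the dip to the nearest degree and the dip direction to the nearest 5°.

The two traces are lines in the plane: v₁ = (sin 160°·cos 42°, cos 160°·cos 42°, −sin 42°), v₂ = (sin 195°·cos 17°, cos 195°·cos 17°, −sin 17°).
Cross product v₁ × v₂ gives the pole to the plane: n ∝ (0.414, -0.240, 0.408).
Dip δ = arctan(|n_h|/n_z) = arctan(0.478/0.408) = 49.6°.
The horizontal component of n points toward azimuth atan2(n_x, n_y) = 120°, the dip direction.

true dip 50°, dip direction 120°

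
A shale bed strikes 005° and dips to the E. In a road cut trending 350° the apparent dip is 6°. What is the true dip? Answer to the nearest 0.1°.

β = acute angle between strike 005° and section 350° = 15°.
tan δ = tan α / sin β = tan 6° / sin 15° = 0.1051 / 0.2588 = 0.4061
δ = arctan(0.4061) = 22.10°

22.1°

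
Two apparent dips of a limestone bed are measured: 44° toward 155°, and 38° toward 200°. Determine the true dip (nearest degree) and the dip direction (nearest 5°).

Each apparent-dip line lies in the plane. As unit vectors (x east, y north, z up), v₁ plunges 44°→155° and v₂ plunges 38°→200°.
Cross product v₁ × v₂ gives the pole to the plane: n ∝ (0.113, -0.374, 0.401).
Dip δ = arctan(|n_h|/n_z) = arctan(0.391/0.401) = 44.3°.
Dip direction = azimuth of (n_x, n_y) = atan2(0.113, -0.374) = 163°.

true dip 44°, dip direction 165°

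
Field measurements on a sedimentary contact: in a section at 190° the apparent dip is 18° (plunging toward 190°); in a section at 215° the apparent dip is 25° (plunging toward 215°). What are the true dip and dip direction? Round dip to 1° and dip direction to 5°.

The two traces are lines in the plane: v₁ = (sin 190°·cos 18°, cos 190°·cos 18°, −sin 18°), v₂ = (sin 215°·cos 25°, cos 215°·cos 25°, −sin 25°).
The plane normal is n = v₁ × v₂ ∝ (-0.166, -0.091, 0.364).
True dip = arccos(n_z / |n|) = arccos(0.8870) = 27.5°.
The horizontal component of n points toward azimuth atan2(n_x, n_y) = 241°, the dip direction.

true dip 27°, dip direction 240°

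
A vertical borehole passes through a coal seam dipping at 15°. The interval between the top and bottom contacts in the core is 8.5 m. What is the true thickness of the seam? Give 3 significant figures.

8.21 m

True thickness t = h · cos(dip) = 8.5 × cos 15°
t = 8.5 × 0.9659 = 8.210 m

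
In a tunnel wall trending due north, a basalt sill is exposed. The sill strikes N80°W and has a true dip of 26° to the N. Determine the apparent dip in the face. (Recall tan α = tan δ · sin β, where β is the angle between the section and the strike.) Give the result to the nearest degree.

The section lies 80° from the strike.
tan(apparent dip) = tan 26° · sin 80° = 0.4803
α = arctan(0.4803) = 25.66°

26°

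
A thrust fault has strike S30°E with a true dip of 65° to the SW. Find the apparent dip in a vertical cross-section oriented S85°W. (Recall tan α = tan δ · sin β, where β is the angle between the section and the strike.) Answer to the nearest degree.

63°

The strike is S30°E and the section trends S85°W; the acute angle between them is β = 65°.
tan α = tan 65° × sin 65° = 2.1445 × 0.9063 = 1.9436
α = arctan(1.9436) = 62.77°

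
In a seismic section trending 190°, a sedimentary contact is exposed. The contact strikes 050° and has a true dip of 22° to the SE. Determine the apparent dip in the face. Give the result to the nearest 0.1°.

14.6°

Angle between strike (050°) and section (190°): β = 40°.
tan(apparent dip) = tan 22° · sin 40° = 0.2597
α = arctan(0.2597) = 14.56°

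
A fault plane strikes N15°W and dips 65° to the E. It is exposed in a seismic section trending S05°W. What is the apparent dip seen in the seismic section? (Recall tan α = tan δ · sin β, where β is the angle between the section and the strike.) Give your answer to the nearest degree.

36°

The section lies 20° from the strike.
tan(apparent dip) = tan 65° · sin 20° = 0.7335
apparent dip = arctan 0.7335 = 36.26°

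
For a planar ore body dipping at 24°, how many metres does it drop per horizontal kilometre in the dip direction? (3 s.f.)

drop per km = 1000 × tan 24° = 1000 × 0.4452

445 m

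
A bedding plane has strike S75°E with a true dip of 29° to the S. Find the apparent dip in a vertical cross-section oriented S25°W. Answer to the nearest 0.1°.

The section lies 80° from the strike.
tan α = tan 29° × sin 80° = 0.5543 × 0.9848 = 0.5459
α = arctan(0.5459) = 28.63°

28.6°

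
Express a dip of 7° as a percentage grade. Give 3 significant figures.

grade % = 100 × tan 7° = 100 × 0.1228

12.3%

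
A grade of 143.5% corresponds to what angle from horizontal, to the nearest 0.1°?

tan θ = 143.5/100 = 1.4350
θ = arctan(1.4350) = 55.13°

55.1°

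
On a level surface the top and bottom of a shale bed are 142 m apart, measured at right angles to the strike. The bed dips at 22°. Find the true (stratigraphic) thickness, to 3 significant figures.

True thickness t = w · sin(dip) = 142 × sin 22°
t = 142 × 0.3746 = 53.194 m

53.2 m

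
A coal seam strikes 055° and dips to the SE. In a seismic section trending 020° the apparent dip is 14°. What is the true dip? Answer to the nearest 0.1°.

23.5°

The section is 35° from the strike.
tan δ = tan α / sin β = tan 14° / sin 35° = 0.2493 / 0.5736 = 0.4347
true dip = arctan 0.4347 = 23.49°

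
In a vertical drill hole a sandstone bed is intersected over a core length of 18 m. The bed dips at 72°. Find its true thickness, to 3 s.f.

True thickness t = h · cos(dip) = 18 × cos 72°
t = 18 × 0.3090 = 5.562 m

5.56 m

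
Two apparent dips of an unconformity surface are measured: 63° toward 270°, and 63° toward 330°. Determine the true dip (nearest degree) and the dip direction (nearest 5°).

Each apparent-dip line lies in the plane. As unit vectors (x east, y north, z up), v₁ plunges 63°→270° and v₂ plunges 63°→330°.
n = v₁ × v₂ = (-0.350, 0.202, 0.178) (taken with n_z > 0).
tan δ = √(n_x²+n_y²)/n_z = 0.405/0.178, so δ = 66.2°.
Dip direction = atan2(-0.350, 0.202) = 300° (azimuth of n's horizontal projection).

true dip 66°, dip direction 300°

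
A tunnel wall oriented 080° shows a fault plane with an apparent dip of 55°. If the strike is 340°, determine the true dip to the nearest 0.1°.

β = acute angle between strike 340° and section 080° = 80°.
tan(true dip) = tan 55° / sin 80° = 1.4502
δ = arctan(1.4502) = 55.41°

55.4°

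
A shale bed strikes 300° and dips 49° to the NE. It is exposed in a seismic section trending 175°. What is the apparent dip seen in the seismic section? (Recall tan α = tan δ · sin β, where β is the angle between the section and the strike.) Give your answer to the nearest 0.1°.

The strike is 300° and the section trends 175°; the acute angle between them is β = 55°.
tan α = tan 49° × sin 55° = 1.1504 × 0.8192 = 0.9423
apparent dip = arctan 0.9423 = 43.30°

43.3°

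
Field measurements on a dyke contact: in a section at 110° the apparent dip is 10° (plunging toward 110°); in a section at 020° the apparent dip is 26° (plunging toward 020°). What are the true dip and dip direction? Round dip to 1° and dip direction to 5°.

Represent each trace as a vector plunging at its apparent dip toward its trend (east-north-up frame): v₁ = (0.925, -0.337, -0.174), v₂ = (0.307, 0.845, -0.438).
Cross product v₁ × v₂ gives the pole to the plane: n ∝ (0.294, 0.352, 0.885).
True dip = arccos(n_z / |n|) = arccos(0.8877) = 27.4°.
Dip direction = azimuth of (n_x, n_y) = atan2(0.294, 0.352) = 40°.

true dip 27°, dip direction 040°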